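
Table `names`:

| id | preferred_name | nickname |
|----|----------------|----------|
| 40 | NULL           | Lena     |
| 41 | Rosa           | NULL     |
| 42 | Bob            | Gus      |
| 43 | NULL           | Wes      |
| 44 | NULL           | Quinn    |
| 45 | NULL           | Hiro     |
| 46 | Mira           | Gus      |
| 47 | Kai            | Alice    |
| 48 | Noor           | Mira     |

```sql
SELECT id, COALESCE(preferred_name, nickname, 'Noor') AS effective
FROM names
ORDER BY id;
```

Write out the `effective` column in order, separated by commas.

id=40: preferred_name=NULL, nickname=Lena → Lena
id=41: preferred_name=Rosa → Rosa
id=42: preferred_name=Bob → Bob
id=43: preferred_name=NULL, nickname=Wes → Wes
id=44: preferred_name=NULL, nickname=Quinn → Quinn
id=45: preferred_name=NULL, nickname=Hiro → Hiro
id=46: preferred_name=Mira → Mira
id=47: preferred_name=Kai → Kai
id=48: preferred_name=Noor → Noor

Lena, Rosa, Bob, Wes, Quinn, Hiro, Mira, Kai, Noor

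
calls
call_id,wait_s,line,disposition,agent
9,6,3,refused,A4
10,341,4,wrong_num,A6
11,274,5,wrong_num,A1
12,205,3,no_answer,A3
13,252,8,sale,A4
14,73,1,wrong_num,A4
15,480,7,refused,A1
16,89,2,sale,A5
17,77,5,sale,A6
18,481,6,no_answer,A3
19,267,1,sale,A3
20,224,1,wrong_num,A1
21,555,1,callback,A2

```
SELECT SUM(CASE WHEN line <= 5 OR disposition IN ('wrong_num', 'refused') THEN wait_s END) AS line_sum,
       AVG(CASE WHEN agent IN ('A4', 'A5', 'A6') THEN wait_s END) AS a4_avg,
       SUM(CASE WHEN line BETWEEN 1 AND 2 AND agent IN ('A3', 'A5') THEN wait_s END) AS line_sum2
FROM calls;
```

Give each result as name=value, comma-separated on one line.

line_sum=2591, a4_avg=139.6666666667, line_sum2=356

[line_sum: line <= 5 OR disposition IN ('wrong_num', 'refused')]
call_id=9: ✓ → 6
call_id=10: ✓ → 341
call_id=11: ✓ → 274
call_id=12: ✓ → 205
call_id=13: ✗
call_id=14: ✓ → 73
call_id=15: ✓ → 480
call_id=16: ✓ → 89
call_id=17: ✓ → 77
call_id=18: ✗
call_id=19: ✓ → 267
call_id=20: ✓ → 224
call_id=21: ✓ → 555
line_sum = 6 + 341 + 274 + 205 + 73 + 480 + 89 + 77 + 267 + 224 + 555 = 2591
—
[a4_avg: agent IN ('A4', 'A5', 'A6')]
call_id=9: ✓ → 6
call_id=10: ✓ → 341
call_id=11: ✗
call_id=12: ✗
call_id=13: ✓ → 252
call_id=14: ✓ → 73
call_id=15: ✗
call_id=16: ✓ → 89
call_id=17: ✓ → 77
call_id=18: ✗
call_id=19: ✗
call_id=20: ✗
call_id=21: ✗
a4_avg = (6 + 341 + 252 + 73 + 89 + 77) / 6 = 139.6666666667
—
[line_sum2: line BETWEEN 1 AND 2 AND agent IN ('A3', 'A5')]
call_id=9: ✗
call_id=10: ✗
call_id=11: ✗
call_id=12: ✗
call_id=13: ✗
call_id=14: ✗
call_id=15: ✗
call_id=16: ✓ → 89
call_id=17: ✗
call_id=18: ✗
call_id=19: ✓ → 267
call_id=20: ✗
call_id=21: ✗
line_sum2 = 89 + 267 = 356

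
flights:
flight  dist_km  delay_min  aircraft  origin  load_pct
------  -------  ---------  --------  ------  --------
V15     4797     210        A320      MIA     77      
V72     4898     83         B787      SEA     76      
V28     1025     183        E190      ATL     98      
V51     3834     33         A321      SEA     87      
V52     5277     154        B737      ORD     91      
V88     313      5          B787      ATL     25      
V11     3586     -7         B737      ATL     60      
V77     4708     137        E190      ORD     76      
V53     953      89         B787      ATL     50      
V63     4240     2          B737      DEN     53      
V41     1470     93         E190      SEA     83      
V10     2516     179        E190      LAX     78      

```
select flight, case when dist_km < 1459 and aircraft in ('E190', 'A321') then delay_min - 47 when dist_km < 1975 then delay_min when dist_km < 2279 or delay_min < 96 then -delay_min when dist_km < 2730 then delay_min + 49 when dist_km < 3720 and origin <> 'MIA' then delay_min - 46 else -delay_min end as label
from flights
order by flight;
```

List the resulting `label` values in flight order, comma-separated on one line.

228, 7, -210, 136, 93, -33, -154, 89, -2, -83, -137, 5

flight=V10: dist_km < 2730 → 228
flight=V11: dist_km < 2279 or delay_min < 96 → 7
flight=V15: ELSE → -210
flight=V28: dist_km < 1459 and aircraft in ('E190', 'A321') → 136
flight=V41: dist_km < 1975 → 93
flight=V51: dist_km < 2279 or delay_min < 96 → -33
flight=V52: ELSE → -154
flight=V53: dist_km < 1975 → 89
flight=V63: dist_km < 2279 or delay_min < 96 → -2
flight=V72: dist_km < 2279 or delay_min < 96 → -83
flight=V77: ELSE → -137
flight=V88: dist_km < 1975 → 5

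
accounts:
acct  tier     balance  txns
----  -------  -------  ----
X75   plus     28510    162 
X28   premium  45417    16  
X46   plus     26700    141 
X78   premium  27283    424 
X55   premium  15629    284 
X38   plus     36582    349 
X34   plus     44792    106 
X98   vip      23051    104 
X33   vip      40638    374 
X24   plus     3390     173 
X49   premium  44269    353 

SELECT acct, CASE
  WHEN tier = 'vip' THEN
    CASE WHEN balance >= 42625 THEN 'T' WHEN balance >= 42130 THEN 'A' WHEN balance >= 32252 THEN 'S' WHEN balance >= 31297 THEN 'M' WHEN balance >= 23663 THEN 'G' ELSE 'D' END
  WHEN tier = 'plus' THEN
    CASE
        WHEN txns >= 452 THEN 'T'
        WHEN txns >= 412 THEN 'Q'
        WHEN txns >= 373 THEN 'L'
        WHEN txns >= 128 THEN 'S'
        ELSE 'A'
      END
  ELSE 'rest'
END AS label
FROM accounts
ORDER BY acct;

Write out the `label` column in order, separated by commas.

S, rest, S, A, S, S, rest, rest, S, rest, D

acct=X24: tier='plus' → inner[txns >= 128] → S
acct=X28: tier='premium' → outer ELSE → rest
acct=X33: tier='vip' → inner[balance >= 32252] → S
acct=X34: tier='plus' → inner[ELSE] → A
acct=X38: tier='plus' → inner[txns >= 128] → S
acct=X46: tier='plus' → inner[txns >= 128] → S
acct=X49: tier='premium' → outer ELSE → rest
acct=X55: tier='premium' → outer ELSE → rest
acct=X75: tier='plus' → inner[txns >= 128] → S
acct=X78: tier='premium' → outer ELSE → rest
acct=X98: tier='vip' → inner[ELSE] → D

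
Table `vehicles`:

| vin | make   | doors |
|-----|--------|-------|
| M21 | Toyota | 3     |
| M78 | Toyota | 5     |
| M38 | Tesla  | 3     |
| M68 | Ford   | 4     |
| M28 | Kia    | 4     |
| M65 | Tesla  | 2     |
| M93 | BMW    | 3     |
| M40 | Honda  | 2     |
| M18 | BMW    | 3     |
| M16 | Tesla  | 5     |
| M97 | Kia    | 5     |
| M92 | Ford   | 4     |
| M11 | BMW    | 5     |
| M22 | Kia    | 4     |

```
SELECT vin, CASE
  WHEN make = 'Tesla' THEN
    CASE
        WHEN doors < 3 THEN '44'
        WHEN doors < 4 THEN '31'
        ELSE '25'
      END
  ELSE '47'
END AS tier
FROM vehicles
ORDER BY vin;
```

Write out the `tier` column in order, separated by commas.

47, 25, 47, 47, 47, 47, 31, 47, 44, 47, 47, 47, 47, 47

vin=M11: make='BMW' → outer ELSE → 47
vin=M16: make='Tesla' → inner[ELSE] → 25
vin=M18: make='BMW' → outer ELSE → 47
vin=M21: make='Toyota' → outer ELSE → 47
vin=M22: make='Kia' → outer ELSE → 47
vin=M28: make='Kia' → outer ELSE → 47
vin=M38: make='Tesla' → inner[doors < 4] → 31
vin=M40: make='Honda' → outer ELSE → 47
vin=M65: make='Tesla' → inner[doors < 3] → 44
vin=M68: make='Ford' → outer ELSE → 47
vin=M78: make='Toyota' → outer ELSE → 47
vin=M92: make='Ford' → outer ELSE → 47
vin=M93: make='BMW' → outer ELSE → 47
vin=M97: make='Kia' → outer ELSE → 47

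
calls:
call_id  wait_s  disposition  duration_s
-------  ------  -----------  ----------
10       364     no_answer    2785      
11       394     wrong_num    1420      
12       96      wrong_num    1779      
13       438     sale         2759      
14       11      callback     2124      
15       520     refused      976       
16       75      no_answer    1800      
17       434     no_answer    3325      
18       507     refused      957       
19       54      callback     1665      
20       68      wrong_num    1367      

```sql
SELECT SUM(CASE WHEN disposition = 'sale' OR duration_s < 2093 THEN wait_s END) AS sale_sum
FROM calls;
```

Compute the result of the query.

2152

call_id=10: ✗
call_id=11: ✓ → 394
call_id=12: ✓ → 96
call_id=13: ✓ → 438
call_id=14: ✗
call_id=15: ✓ → 520
call_id=16: ✓ → 75
call_id=17: ✗
call_id=18: ✓ → 507
call_id=19: ✓ → 54
call_id=20: ✓ → 68
sale_sum = 394 + 96 + 438 + 520 + 75 + 507 + 54 + 68 = 2152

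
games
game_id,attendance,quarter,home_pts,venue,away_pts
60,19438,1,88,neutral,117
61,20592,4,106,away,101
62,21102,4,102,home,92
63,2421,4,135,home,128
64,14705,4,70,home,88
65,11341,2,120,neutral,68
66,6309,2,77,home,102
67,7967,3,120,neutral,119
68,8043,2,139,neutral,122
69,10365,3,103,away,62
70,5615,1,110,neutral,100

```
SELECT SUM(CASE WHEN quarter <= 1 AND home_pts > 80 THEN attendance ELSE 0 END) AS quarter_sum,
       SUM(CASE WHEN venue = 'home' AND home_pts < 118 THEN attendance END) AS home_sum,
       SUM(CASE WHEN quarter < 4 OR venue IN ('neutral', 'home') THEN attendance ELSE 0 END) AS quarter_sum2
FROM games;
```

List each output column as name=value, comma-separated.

quarter_sum=25053, home_sum=42116, quarter_sum2=107306

[quarter_sum: quarter <= 1 AND home_pts > 80]
game_id=60: ✓ → 19438
game_id=61: ✗
game_id=62: ✗
game_id=63: ✗
game_id=64: ✗
game_id=65: ✗
game_id=66: ✗
game_id=67: ✗
game_id=68: ✗
game_id=69: ✗
game_id=70: ✓ → 5615
quarter_sum = 19438 + 5615 = 25053
—
[home_sum: venue = 'home' AND home_pts < 118]
game_id=60: ✗
game_id=61: ✗
game_id=62: ✓ → 21102
game_id=63: ✗
game_id=64: ✓ → 14705
game_id=65: ✗
game_id=66: ✓ → 6309
game_id=67: ✗
game_id=68: ✗
game_id=69: ✗
game_id=70: ✗
home_sum = 21102 + 14705 + 6309 = 42116
—
[quarter_sum2: quarter < 4 OR venue IN ('neutral', 'home')]
game_id=60: ✓ → 19438
game_id=61: ✗
game_id=62: ✓ → 21102
game_id=63: ✓ → 2421
game_id=64: ✓ → 14705
game_id=65: ✓ → 11341
game_id=66: ✓ → 6309
game_id=67: ✓ → 7967
game_id=68: ✓ → 8043
game_id=69: ✓ → 10365
game_id=70: ✓ → 5615
quarter_sum2 = 19438 + 21102 + 2421 + 14705 + 11341 + 6309 + 7967 + 8043 + 10365 + 5615 = 107306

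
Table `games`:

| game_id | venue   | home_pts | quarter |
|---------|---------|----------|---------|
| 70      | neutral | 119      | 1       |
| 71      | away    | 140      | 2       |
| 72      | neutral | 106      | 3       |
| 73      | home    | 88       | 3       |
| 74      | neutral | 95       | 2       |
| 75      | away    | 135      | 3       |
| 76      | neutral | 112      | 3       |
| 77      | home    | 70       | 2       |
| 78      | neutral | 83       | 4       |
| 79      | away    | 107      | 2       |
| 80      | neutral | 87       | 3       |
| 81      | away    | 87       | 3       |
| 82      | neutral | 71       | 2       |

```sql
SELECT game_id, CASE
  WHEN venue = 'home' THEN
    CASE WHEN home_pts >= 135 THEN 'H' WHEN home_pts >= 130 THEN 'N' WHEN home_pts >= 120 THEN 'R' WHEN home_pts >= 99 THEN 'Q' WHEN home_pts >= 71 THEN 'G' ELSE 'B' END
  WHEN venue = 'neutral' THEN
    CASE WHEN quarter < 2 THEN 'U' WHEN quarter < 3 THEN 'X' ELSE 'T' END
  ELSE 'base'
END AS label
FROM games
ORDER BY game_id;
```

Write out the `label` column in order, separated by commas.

game_id=70: venue='neutral' → inner[quarter < 2] → U
game_id=71: venue='away' → outer ELSE → base
game_id=72: venue='neutral' → inner[ELSE] → T
game_id=73: venue='home' → inner[home_pts >= 71] → G
game_id=74: venue='neutral' → inner[quarter < 3] → X
game_id=75: venue='away' → outer ELSE → base
game_id=76: venue='neutral' → inner[ELSE] → T
game_id=77: venue='home' → inner[ELSE] → B
game_id=78: venue='neutral' → inner[ELSE] → T
game_id=79: venue='away' → outer ELSE → base
game_id=80: venue='neutral' → inner[ELSE] → T
game_id=81: venue='away' → outer ELSE → base
game_id=82: venue='neutral' → inner[quarter < 3] → X

U, base, T, G, X, base, T, B, T, base, T, base, X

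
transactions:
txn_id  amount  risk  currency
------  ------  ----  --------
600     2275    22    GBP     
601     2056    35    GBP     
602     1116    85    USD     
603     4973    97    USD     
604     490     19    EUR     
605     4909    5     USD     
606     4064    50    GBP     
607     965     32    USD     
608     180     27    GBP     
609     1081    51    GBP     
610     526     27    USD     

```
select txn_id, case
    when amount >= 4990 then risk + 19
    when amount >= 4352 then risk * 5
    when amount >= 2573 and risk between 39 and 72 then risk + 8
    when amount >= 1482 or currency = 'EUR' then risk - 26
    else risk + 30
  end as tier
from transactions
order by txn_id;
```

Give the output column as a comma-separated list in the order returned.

-4, 9, 115, 485, -7, 25, 58, 62, 57, 81, 57

txn_id=600: amount >= 1482 or currency = 'EUR' → -4
txn_id=601: amount >= 1482 or currency = 'EUR' → 9
txn_id=602: ELSE → 115
txn_id=603: amount >= 4352 → 485
txn_id=604: amount >= 1482 or currency = 'EUR' → -7
txn_id=605: amount >= 4352 → 25
txn_id=606: amount >= 2573 and risk between 39 and 72 → 58
txn_id=607: ELSE → 62
txn_id=608: ELSE → 57
txn_id=609: ELSE → 81
txn_id=610: ELSE → 57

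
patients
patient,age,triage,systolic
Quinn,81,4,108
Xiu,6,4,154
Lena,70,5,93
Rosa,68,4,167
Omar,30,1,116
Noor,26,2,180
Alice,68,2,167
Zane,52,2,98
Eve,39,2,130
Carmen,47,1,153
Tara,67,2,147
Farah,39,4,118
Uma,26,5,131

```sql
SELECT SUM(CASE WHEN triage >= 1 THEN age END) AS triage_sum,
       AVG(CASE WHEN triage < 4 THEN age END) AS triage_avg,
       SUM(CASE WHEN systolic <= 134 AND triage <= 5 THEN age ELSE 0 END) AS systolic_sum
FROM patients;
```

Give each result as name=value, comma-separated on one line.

triage_sum=619, triage_avg=47, systolic_sum=337

[triage_sum: triage >= 1]
patient=Quinn: ✓ → 81
patient=Xiu: ✓ → 6
patient=Lena: ✓ → 70
patient=Rosa: ✓ → 68
patient=Omar: ✓ → 30
patient=Noor: ✓ → 26
patient=Alice: ✓ → 68
patient=Zane: ✓ → 52
patient=Eve: ✓ → 39
patient=Carmen: ✓ → 47
patient=Tara: ✓ → 67
patient=Farah: ✓ → 39
patient=Uma: ✓ → 26
triage_sum = 81 + 6 + 70 + 68 + 30 + 26 + 68 + 52 + 39 + 47 + 67 + 39 + 26 = 619
—
[triage_avg: triage < 4]
patient=Quinn: ✗
patient=Xiu: ✗
patient=Lena: ✗
patient=Rosa: ✗
patient=Omar: ✓ → 30
patient=Noor: ✓ → 26
patient=Alice: ✓ → 68
patient=Zane: ✓ → 52
patient=Eve: ✓ → 39
patient=Carmen: ✓ → 47
patient=Tara: ✓ → 67
patient=Farah: ✗
patient=Uma: ✗
triage_avg = (30 + 26 + 68 + 52 + 39 + 47 + 67) / 7 = 47
—
[systolic_sum: systolic <= 134 AND triage <= 5]
patient=Quinn: ✓ → 81
patient=Xiu: ✗
patient=Lena: ✓ → 70
patient=Rosa: ✗
patient=Omar: ✓ → 30
patient=Noor: ✗
patient=Alice: ✗
patient=Zane: ✓ → 52
patient=Eve: ✓ → 39
patient=Carmen: ✗
patient=Tara: ✗
patient=Farah: ✓ → 39
patient=Uma: ✓ → 26
systolic_sum = 81 + 70 + 30 + 52 + 39 + 39 + 26 = 337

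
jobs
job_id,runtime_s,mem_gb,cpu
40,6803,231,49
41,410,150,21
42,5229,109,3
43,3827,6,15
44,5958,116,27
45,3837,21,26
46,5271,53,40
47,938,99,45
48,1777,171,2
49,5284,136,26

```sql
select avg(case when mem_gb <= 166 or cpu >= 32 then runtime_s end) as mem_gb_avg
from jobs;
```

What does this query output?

job_id=40: ✓ → 6803
job_id=41: ✓ → 410
job_id=42: ✓ → 5229
job_id=43: ✓ → 3827
job_id=44: ✓ → 5958
job_id=45: ✓ → 3837
job_id=46: ✓ → 5271
job_id=47: ✓ → 938
job_id=48: ✗
job_id=49: ✓ → 5284
mem_gb_avg = (6803 + 410 + 5229 + 3827 + 5958 + 3837 + 5271 + 938 + 5284) / 9 = 4173

4173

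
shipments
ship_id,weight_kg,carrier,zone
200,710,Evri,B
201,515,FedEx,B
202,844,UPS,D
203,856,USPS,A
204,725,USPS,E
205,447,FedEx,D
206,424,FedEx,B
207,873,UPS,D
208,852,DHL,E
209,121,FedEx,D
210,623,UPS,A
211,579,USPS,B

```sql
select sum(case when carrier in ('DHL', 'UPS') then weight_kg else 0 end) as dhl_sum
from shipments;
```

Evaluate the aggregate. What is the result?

ship_id=200: ✗
ship_id=201: ✗
ship_id=202: ✓ → 844
ship_id=203: ✗
ship_id=204: ✗
ship_id=205: ✗
ship_id=206: ✗
ship_id=207: ✓ → 873
ship_id=208: ✓ → 852
ship_id=209: ✗
ship_id=210: ✓ → 623
ship_id=211: ✗
dhl_sum = 844 + 873 + 852 + 623 = 3192

3192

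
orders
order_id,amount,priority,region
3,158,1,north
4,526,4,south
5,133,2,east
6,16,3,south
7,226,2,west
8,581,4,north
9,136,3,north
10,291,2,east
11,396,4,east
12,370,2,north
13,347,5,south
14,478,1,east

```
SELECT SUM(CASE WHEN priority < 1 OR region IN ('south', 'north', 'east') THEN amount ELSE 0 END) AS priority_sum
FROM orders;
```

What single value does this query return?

order_id=3: ✓ → 158
order_id=4: ✓ → 526
order_id=5: ✓ → 133
order_id=6: ✓ → 16
order_id=7: ✗
order_id=8: ✓ → 581
order_id=9: ✓ → 136
order_id=10: ✓ → 291
order_id=11: ✓ → 396
order_id=12: ✓ → 370
order_id=13: ✓ → 347
order_id=14: ✓ → 478
priority_sum = 158 + 526 + 133 + 16 + 581 + 136 + 291 + 396 + 370 + 347 + 478 = 3432

3432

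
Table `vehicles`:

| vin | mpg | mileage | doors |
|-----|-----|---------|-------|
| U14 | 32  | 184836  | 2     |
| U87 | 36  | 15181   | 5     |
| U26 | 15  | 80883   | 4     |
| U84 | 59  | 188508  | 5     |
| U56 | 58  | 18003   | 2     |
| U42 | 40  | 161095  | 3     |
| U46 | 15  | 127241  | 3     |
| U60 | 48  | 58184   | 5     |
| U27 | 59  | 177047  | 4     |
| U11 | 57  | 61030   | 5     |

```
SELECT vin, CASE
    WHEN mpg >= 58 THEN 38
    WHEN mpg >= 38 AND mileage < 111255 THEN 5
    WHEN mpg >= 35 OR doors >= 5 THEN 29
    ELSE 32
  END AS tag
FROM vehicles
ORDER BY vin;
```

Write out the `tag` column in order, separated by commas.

vin=U11: mpg >= 38 AND mileage < 111255 → 5
vin=U14: ELSE → 32
vin=U26: ELSE → 32
vin=U27: mpg >= 58 → 38
vin=U42: mpg >= 35 OR doors >= 5 → 29
vin=U46: ELSE → 32
vin=U56: mpg >= 58 → 38
vin=U60: mpg >= 38 AND mileage < 111255 → 5
vin=U84: mpg >= 58 → 38
vin=U87: mpg >= 35 OR doors >= 5 → 29

5, 32, 32, 38, 29, 32, 38, 5, 38, 29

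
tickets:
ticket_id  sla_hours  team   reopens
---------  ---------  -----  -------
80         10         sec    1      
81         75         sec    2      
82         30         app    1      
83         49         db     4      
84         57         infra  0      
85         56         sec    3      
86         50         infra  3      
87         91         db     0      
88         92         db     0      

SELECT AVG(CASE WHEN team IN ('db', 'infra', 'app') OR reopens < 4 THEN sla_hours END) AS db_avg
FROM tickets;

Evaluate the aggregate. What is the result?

ticket_id=80: ✓ → 10
ticket_id=81: ✓ → 75
ticket_id=82: ✓ → 30
ticket_id=83: ✓ → 49
ticket_id=84: ✓ → 57
ticket_id=85: ✓ → 56
ticket_id=86: ✓ → 50
ticket_id=87: ✓ → 91
ticket_id=88: ✓ → 92
db_avg = (10 + 75 + 30 + 49 + 57 + 56 + 50 + 91 + 92) / 9 = 56.6666666667

56.6666666667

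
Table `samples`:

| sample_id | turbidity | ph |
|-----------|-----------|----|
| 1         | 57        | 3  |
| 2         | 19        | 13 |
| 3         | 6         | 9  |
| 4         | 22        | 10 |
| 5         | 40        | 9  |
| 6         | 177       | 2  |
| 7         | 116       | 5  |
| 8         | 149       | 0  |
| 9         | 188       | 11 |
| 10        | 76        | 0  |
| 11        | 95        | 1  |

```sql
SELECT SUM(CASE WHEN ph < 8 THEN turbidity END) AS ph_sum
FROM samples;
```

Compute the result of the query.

670

sample_id=1: ✓ → 57
sample_id=2: ✗
sample_id=3: ✗
sample_id=4: ✗
sample_id=5: ✗
sample_id=6: ✓ → 177
sample_id=7: ✓ → 116
sample_id=8: ✓ → 149
sample_id=9: ✗
sample_id=10: ✓ → 76
sample_id=11: ✓ → 95
ph_sum = 57 + 177 + 116 + 149 + 76 + 95 = 670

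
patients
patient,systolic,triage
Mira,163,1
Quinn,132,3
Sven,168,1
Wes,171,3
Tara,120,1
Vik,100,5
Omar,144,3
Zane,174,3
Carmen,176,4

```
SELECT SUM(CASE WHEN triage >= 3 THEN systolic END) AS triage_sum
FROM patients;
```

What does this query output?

897

patient=Mira: ✗
patient=Quinn: ✓ → 132
patient=Sven: ✗
patient=Wes: ✓ → 171
patient=Tara: ✗
patient=Vik: ✓ → 100
patient=Omar: ✓ → 144
patient=Zane: ✓ → 174
patient=Carmen: ✓ → 176
triage_sum = 132 + 171 + 100 + 144 + 174 + 176 = 897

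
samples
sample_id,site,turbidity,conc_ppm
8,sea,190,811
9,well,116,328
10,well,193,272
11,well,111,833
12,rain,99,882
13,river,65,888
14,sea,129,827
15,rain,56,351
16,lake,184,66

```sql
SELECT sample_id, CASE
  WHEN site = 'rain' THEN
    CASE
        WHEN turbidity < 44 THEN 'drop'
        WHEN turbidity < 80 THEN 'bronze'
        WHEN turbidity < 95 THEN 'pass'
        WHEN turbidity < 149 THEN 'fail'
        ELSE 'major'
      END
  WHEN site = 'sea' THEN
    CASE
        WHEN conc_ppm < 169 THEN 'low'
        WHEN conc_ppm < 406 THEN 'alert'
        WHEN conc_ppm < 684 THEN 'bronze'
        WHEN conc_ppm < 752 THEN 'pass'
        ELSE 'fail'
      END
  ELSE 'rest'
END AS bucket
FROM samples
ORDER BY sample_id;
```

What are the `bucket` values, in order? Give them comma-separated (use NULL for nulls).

sample_id=8: site='sea' → inner[ELSE] → fail
sample_id=9: site='well' → outer ELSE → rest
sample_id=10: site='well' → outer ELSE → rest
sample_id=11: site='well' → outer ELSE → rest
sample_id=12: site='rain' → inner[turbidity < 149] → fail
sample_id=13: site='river' → outer ELSE → rest
sample_id=14: site='sea' → inner[ELSE] → fail
sample_id=15: site='rain' → inner[turbidity < 80] → bronze
sample_id=16: site='lake' → outer ELSE → rest

fail, rest, rest, rest, fail, rest, fail, bronze, rest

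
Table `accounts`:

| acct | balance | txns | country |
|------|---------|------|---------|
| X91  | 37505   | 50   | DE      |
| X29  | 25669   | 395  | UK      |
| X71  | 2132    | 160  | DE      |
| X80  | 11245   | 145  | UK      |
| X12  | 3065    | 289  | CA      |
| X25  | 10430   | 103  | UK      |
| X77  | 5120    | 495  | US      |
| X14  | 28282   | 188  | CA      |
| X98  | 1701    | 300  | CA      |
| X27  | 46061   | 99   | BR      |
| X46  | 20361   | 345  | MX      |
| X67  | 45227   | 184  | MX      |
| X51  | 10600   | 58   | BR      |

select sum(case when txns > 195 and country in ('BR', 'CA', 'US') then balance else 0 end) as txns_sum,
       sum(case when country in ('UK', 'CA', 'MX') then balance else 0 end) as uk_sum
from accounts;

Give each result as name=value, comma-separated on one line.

[txns_sum: txns > 195 and country in ('BR', 'CA', 'US')]
acct=X91: ✗
acct=X29: ✗
acct=X71: ✗
acct=X80: ✗
acct=X12: ✓ → 3065
acct=X25: ✗
acct=X77: ✓ → 5120
acct=X14: ✗
acct=X98: ✓ → 1701
acct=X27: ✗
acct=X46: ✗
acct=X67: ✗
acct=X51: ✗
txns_sum = 3065 + 5120 + 1701 = 9886
—
[uk_sum: country in ('UK', 'CA', 'MX')]
acct=X91: ✗
acct=X29: ✓ → 25669
acct=X71: ✗
acct=X80: ✓ → 11245
acct=X12: ✓ → 3065
acct=X25: ✓ → 10430
acct=X77: ✗
acct=X14: ✓ → 28282
acct=X98: ✓ → 1701
acct=X27: ✗
acct=X46: ✓ → 20361
acct=X67: ✓ → 45227
acct=X51: ✗
uk_sum = 25669 + 11245 + 3065 + 10430 + 28282 + 1701 + 20361 + 45227 = 145980

txns_sum=9886, uk_sum=145980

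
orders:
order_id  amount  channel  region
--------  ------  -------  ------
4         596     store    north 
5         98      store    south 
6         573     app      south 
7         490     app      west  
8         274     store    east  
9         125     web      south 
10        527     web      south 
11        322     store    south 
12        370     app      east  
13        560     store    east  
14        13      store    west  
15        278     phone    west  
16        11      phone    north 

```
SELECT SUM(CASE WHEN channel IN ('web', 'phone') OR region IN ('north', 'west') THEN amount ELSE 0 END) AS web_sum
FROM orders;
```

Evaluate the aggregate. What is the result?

2040

order_id=4: ✓ → 596
order_id=5: ✗
order_id=6: ✗
order_id=7: ✓ → 490
order_id=8: ✗
order_id=9: ✓ → 125
order_id=10: ✓ → 527
order_id=11: ✗
order_id=12: ✗
order_id=13: ✗
order_id=14: ✓ → 13
order_id=15: ✓ → 278
order_id=16: ✓ → 11
web_sum = 596 + 490 + 125 + 527 + 13 + 278 + 11 = 2040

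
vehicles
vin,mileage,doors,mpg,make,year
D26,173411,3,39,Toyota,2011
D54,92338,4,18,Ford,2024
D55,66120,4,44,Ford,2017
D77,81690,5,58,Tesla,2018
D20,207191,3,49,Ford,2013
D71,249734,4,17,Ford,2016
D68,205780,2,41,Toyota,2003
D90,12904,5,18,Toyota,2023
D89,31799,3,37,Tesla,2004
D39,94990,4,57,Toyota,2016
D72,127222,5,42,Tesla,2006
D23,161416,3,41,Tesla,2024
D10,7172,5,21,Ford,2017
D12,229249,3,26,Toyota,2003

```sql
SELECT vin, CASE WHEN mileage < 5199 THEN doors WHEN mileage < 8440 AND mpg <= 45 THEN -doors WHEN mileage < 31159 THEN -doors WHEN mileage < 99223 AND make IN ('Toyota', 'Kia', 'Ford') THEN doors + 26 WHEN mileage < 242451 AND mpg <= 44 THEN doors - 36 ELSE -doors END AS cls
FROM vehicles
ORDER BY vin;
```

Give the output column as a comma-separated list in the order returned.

vin=D10: mileage < 8440 AND mpg <= 45 → -5
vin=D12: mileage < 242451 AND mpg <= 44 → -33
vin=D20: ELSE → -3
vin=D23: mileage < 242451 AND mpg <= 44 → -33
vin=D26: mileage < 242451 AND mpg <= 44 → -33
vin=D39: mileage < 99223 AND make IN ('Toyota', 'Kia', 'Ford') → 30
vin=D54: mileage < 99223 AND make IN ('Toyota', 'Kia', 'Ford') → 30
vin=D55: mileage < 99223 AND make IN ('Toyota', 'Kia', 'Ford') → 30
vin=D68: mileage < 242451 AND mpg <= 44 → -34
vin=D71: ELSE → -4
vin=D72: mileage < 242451 AND mpg <= 44 → -31
vin=D77: ELSE → -5
vin=D89: mileage < 242451 AND mpg <= 44 → -33
vin=D90: mileage < 31159 → -5

-5, -33, -3, -33, -33, 30, 30, 30, -34, -4, -31, -5, -33, -5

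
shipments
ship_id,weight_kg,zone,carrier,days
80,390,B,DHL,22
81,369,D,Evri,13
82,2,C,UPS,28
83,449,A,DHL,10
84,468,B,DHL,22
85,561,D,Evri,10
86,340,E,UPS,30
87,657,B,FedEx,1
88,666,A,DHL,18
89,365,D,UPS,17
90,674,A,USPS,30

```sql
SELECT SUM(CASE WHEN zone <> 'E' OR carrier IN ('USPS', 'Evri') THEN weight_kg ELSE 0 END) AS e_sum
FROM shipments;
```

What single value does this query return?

ship_id=80: ✓ → 390
ship_id=81: ✓ → 369
ship_id=82: ✓ → 2
ship_id=83: ✓ → 449
ship_id=84: ✓ → 468
ship_id=85: ✓ → 561
ship_id=86: ✗
ship_id=87: ✓ → 657
ship_id=88: ✓ → 666
ship_id=89: ✓ → 365
ship_id=90: ✓ → 674
e_sum = 390 + 369 + 2 + 449 + 468 + 561 + 657 + 666 + 365 + 674 = 4601

4601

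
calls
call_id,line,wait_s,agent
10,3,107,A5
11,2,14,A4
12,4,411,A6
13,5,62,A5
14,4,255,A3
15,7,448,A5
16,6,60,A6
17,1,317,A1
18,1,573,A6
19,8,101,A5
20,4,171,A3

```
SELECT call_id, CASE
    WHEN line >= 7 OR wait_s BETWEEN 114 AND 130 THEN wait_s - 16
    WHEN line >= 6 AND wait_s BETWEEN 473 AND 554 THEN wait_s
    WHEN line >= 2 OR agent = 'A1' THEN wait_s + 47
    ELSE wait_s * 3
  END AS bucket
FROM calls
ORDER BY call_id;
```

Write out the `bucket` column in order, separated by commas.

call_id=10: line >= 2 OR agent = 'A1' → 154
call_id=11: line >= 2 OR agent = 'A1' → 61
call_id=12: line >= 2 OR agent = 'A1' → 458
call_id=13: line >= 2 OR agent = 'A1' → 109
call_id=14: line >= 2 OR agent = 'A1' → 302
call_id=15: line >= 7 OR wait_s BETWEEN 114 AND 130 → 432
call_id=16: line >= 2 OR agent = 'A1' → 107
call_id=17: line >= 2 OR agent = 'A1' → 364
call_id=18: ELSE → 1719
call_id=19: line >= 7 OR wait_s BETWEEN 114 AND 130 → 85
call_id=20: line >= 2 OR agent = 'A1' → 218

154, 61, 458, 109, 302, 432, 107, 364, 1719, 85, 218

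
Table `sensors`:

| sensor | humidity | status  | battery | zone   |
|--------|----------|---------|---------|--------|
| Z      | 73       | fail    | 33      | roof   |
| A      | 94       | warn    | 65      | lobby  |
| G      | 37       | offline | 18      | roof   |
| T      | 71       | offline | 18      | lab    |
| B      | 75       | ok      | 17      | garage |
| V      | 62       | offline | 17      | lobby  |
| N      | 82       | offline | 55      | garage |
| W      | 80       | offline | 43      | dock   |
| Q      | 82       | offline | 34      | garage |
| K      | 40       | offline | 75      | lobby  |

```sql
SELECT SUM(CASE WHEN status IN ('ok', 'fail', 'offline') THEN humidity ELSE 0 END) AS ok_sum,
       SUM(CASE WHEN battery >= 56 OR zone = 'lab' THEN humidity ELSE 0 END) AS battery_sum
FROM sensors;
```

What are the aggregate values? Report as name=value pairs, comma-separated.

ok_sum=602, battery_sum=205

[ok_sum: status IN ('ok', 'fail', 'offline')]
sensor=Z: ✓ → 73
sensor=A: ✗
sensor=G: ✓ → 37
sensor=T: ✓ → 71
sensor=B: ✓ → 75
sensor=V: ✓ → 62
sensor=N: ✓ → 82
sensor=W: ✓ → 80
sensor=Q: ✓ → 82
sensor=K: ✓ → 40
ok_sum = 73 + 37 + 71 + 75 + 62 + 82 + 80 + 82 + 40 = 602
—
[battery_sum: battery >= 56 OR zone = 'lab']
sensor=Z: ✗
sensor=A: ✓ → 94
sensor=G: ✗
sensor=T: ✓ → 71
sensor=B: ✗
sensor=V: ✗
sensor=N: ✗
sensor=W: ✗
sensor=Q: ✗
sensor=K: ✓ → 40
battery_sum = 94 + 71 + 40 = 205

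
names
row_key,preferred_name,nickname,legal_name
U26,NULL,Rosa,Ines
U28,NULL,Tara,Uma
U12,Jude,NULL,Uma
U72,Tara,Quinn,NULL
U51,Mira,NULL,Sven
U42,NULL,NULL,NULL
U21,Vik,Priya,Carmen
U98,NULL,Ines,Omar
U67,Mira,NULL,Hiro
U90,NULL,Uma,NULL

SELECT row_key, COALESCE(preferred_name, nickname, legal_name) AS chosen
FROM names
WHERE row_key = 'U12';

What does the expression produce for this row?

row_key = U12: preferred_name=Jude, nickname=NULL, legal_name=Uma.
preferred_name=Jude → Jude

Jude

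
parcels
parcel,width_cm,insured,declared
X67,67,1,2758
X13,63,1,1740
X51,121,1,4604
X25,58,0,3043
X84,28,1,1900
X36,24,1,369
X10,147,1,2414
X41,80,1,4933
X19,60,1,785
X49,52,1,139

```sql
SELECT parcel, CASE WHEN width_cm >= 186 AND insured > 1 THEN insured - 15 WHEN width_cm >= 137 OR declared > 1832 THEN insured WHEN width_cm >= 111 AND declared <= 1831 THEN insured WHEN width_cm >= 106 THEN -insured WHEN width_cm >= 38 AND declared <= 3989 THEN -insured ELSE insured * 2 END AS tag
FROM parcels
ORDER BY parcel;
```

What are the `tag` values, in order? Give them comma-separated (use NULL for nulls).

parcel=X10: width_cm >= 137 OR declared > 1832 → 1
parcel=X13: width_cm >= 38 AND declared <= 3989 → -1
parcel=X19: width_cm >= 38 AND declared <= 3989 → -1
parcel=X25: width_cm >= 137 OR declared > 1832 → 0
parcel=X36: ELSE → 2
parcel=X41: width_cm >= 137 OR declared > 1832 → 1
parcel=X49: width_cm >= 38 AND declared <= 3989 → -1
parcel=X51: width_cm >= 137 OR declared > 1832 → 1
parcel=X67: width_cm >= 137 OR declared > 1832 → 1
parcel=X84: width_cm >= 137 OR declared > 1832 → 1

1, -1, -1, 0, 2, 1, -1, 1, 1, 1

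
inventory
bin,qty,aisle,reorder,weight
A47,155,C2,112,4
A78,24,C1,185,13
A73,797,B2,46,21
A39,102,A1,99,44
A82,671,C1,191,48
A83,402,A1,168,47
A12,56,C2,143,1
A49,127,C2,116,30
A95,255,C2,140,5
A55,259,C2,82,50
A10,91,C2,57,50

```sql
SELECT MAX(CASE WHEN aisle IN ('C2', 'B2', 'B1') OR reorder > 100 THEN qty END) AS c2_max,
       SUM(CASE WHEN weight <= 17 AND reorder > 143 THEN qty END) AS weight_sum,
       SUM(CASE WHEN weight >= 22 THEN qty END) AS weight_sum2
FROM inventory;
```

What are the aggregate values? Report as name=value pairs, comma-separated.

c2_max=797, weight_sum=24, weight_sum2=1652

[c2_max: aisle IN ('C2', 'B2', 'B1') OR reorder > 100]
bin=A47: ✓ → 155
bin=A78: ✓ → 24
bin=A73: ✓ → 797
bin=A39: ✗
bin=A82: ✓ → 671
bin=A83: ✓ → 402
bin=A12: ✓ → 56
bin=A49: ✓ → 127
bin=A95: ✓ → 255
bin=A55: ✓ → 259
bin=A10: ✓ → 91
c2_max = MAX(155, 24, 797, 671, 402, 56, 127, 255, 259, 91) = 797
—
[weight_sum: weight <= 17 AND reorder > 143]
bin=A47: ✗
bin=A78: ✓ → 24
bin=A73: ✗
bin=A39: ✗
bin=A82: ✗
bin=A83: ✗
bin=A12: ✗
bin=A49: ✗
bin=A95: ✗
bin=A55: ✗
bin=A10: ✗
weight_sum = 24
—
[weight_sum2: weight >= 22]
bin=A47: ✗
bin=A78: ✗
bin=A73: ✗
bin=A39: ✓ → 102
bin=A82: ✓ → 671
bin=A83: ✓ → 402
bin=A12: ✗
bin=A49: ✓ → 127
bin=A95: ✗
bin=A55: ✓ → 259
bin=A10: ✓ → 91
weight_sum2 = 102 + 671 + 402 + 127 + 259 + 91 = 1652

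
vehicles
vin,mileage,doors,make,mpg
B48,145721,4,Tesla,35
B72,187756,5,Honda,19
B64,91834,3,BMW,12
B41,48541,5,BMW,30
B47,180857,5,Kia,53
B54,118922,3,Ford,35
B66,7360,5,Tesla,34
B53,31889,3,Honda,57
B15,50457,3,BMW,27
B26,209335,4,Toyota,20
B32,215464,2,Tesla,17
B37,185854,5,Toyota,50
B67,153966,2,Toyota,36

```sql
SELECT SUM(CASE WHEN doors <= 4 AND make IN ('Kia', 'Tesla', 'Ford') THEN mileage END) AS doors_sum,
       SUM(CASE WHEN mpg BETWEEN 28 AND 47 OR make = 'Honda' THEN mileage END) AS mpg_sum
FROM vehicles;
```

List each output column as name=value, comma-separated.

doors_sum=480107, mpg_sum=694155

[doors_sum: doors <= 4 AND make IN ('Kia', 'Tesla', 'Ford')]
vin=B48: ✓ → 145721
vin=B72: ✗
vin=B64: ✗
vin=B41: ✗
vin=B47: ✗
vin=B54: ✓ → 118922
vin=B66: ✗
vin=B53: ✗
vin=B15: ✗
vin=B26: ✗
vin=B32: ✓ → 215464
vin=B37: ✗
vin=B67: ✗
doors_sum = 145721 + 118922 + 215464 = 480107
—
[mpg_sum: mpg BETWEEN 28 AND 47 OR make = 'Honda']
vin=B48: ✓ → 145721
vin=B72: ✓ → 187756
vin=B64: ✗
vin=B41: ✓ → 48541
vin=B47: ✗
vin=B54: ✓ → 118922
vin=B66: ✓ → 7360
vin=B53: ✓ → 31889
vin=B15: ✗
vin=B26: ✗
vin=B32: ✗
vin=B37: ✗
vin=B67: ✓ → 153966
mpg_sum = 145721 + 187756 + 48541 + 118922 + 7360 + 31889 + 153966 = 694155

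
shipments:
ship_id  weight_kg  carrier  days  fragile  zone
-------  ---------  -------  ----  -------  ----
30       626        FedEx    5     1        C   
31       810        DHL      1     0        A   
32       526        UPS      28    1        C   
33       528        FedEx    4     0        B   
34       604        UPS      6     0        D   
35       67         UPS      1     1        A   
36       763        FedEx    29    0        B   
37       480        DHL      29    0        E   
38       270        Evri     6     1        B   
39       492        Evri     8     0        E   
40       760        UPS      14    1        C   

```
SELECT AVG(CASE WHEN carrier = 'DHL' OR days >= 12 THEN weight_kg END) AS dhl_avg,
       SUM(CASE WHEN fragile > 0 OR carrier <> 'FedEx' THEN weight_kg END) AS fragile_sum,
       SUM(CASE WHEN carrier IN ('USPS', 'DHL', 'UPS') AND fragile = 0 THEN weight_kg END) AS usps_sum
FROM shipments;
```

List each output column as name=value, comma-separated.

dhl_avg=667.8, fragile_sum=4635, usps_sum=1894

[dhl_avg: carrier = 'DHL' OR days >= 12]
ship_id=30: ✗
ship_id=31: ✓ → 810
ship_id=32: ✓ → 526
ship_id=33: ✗
ship_id=34: ✗
ship_id=35: ✗
ship_id=36: ✓ → 763
ship_id=37: ✓ → 480
ship_id=38: ✗
ship_id=39: ✗
ship_id=40: ✓ → 760
dhl_avg = (810 + 526 + 763 + 480 + 760) / 5 = 667.8
—
[fragile_sum: fragile > 0 OR carrier <> 'FedEx']
ship_id=30: ✓ → 626
ship_id=31: ✓ → 810
ship_id=32: ✓ → 526
ship_id=33: ✗
ship_id=34: ✓ → 604
ship_id=35: ✓ → 67
ship_id=36: ✗
ship_id=37: ✓ → 480
ship_id=38: ✓ → 270
ship_id=39: ✓ → 492
ship_id=40: ✓ → 760
fragile_sum = 626 + 810 + 526 + 604 + 67 + 480 + 270 + 492 + 760 = 4635
—
[usps_sum: carrier IN ('USPS', 'DHL', 'UPS') AND fragile = 0]
ship_id=30: ✗
ship_id=31: ✓ → 810
ship_id=32: ✗
ship_id=33: ✗
ship_id=34: ✓ → 604
ship_id=35: ✗
ship_id=36: ✗
ship_id=37: ✓ → 480
ship_id=38: ✗
ship_id=39: ✗
ship_id=40: ✗
usps_sum = 810 + 604 + 480 = 1894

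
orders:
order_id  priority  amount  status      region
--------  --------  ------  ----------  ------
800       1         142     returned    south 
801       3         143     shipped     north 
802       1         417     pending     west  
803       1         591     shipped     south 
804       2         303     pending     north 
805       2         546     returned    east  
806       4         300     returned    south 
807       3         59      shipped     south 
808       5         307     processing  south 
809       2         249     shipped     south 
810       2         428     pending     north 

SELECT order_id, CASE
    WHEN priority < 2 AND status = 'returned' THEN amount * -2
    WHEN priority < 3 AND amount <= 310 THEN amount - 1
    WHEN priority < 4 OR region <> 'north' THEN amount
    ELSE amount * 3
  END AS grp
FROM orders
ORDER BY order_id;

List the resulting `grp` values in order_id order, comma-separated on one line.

-284, 143, 417, 591, 302, 546, 300, 59, 307, 248, 428

order_id=800: priority < 2 AND status = 'returned' → -284
order_id=801: priority < 4 OR region <> 'north' → 143
order_id=802: priority < 4 OR region <> 'north' → 417
order_id=803: priority < 4 OR region <> 'north' → 591
order_id=804: priority < 3 AND amount <= 310 → 302
order_id=805: priority < 4 OR region <> 'north' → 546
order_id=806: priority < 4 OR region <> 'north' → 300
order_id=807: priority < 4 OR region <> 'north' → 59
order_id=808: priority < 4 OR region <> 'north' → 307
order_id=809: priority < 3 AND amount <= 310 → 248
order_id=810: priority < 4 OR region <> 'north' → 428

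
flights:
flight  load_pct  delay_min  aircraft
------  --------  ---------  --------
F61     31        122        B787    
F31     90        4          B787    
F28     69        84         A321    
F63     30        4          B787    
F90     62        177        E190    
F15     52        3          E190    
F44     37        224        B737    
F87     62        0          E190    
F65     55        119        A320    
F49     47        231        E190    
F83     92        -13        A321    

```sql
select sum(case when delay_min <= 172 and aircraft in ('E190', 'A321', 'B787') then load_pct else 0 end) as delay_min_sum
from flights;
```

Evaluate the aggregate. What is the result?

flight=F61: ✓ → 31
flight=F31: ✓ → 90
flight=F28: ✓ → 69
flight=F63: ✓ → 30
flight=F90: ✗
flight=F15: ✓ → 52
flight=F44: ✗
flight=F87: ✓ → 62
flight=F65: ✗
flight=F49: ✗
flight=F83: ✓ → 92
delay_min_sum = 31 + 90 + 69 + 30 + 52 + 62 + 92 = 426

426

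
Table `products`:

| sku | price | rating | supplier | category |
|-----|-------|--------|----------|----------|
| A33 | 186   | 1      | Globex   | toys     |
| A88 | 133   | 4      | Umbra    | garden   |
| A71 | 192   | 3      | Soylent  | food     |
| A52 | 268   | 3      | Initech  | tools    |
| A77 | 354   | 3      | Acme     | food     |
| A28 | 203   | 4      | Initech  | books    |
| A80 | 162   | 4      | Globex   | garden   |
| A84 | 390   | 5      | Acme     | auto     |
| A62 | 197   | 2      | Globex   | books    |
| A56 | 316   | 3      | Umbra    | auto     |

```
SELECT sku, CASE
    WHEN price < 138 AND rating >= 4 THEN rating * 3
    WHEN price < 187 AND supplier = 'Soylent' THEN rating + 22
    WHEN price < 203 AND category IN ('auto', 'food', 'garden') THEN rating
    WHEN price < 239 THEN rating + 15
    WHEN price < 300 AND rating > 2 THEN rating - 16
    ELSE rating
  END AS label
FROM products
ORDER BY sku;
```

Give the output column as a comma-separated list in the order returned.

19, 16, -13, 3, 17, 3, 3, 4, 5, 12

sku=A28: price < 239 → 19
sku=A33: price < 239 → 16
sku=A52: price < 300 AND rating > 2 → -13
sku=A56: ELSE → 3
sku=A62: price < 239 → 17
sku=A71: price < 203 AND category IN ('auto', 'food', 'garden') → 3
sku=A77: ELSE → 3
sku=A80: price < 203 AND category IN ('auto', 'food', 'garden') → 4
sku=A84: ELSE → 5
sku=A88: price < 138 AND rating >= 4 → 12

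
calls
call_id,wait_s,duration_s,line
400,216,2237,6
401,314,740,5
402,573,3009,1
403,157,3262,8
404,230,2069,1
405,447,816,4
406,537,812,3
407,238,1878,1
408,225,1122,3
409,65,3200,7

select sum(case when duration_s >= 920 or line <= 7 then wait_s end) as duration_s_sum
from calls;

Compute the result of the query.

3002

call_id=400: ✓ → 216
call_id=401: ✓ → 314
call_id=402: ✓ → 573
call_id=403: ✓ → 157
call_id=404: ✓ → 230
call_id=405: ✓ → 447
call_id=406: ✓ → 537
call_id=407: ✓ → 238
call_id=408: ✓ → 225
call_id=409: ✓ → 65
duration_s_sum = 216 + 314 + 573 + 157 + 230 + 447 + 537 + 238 + 225 + 65 = 3002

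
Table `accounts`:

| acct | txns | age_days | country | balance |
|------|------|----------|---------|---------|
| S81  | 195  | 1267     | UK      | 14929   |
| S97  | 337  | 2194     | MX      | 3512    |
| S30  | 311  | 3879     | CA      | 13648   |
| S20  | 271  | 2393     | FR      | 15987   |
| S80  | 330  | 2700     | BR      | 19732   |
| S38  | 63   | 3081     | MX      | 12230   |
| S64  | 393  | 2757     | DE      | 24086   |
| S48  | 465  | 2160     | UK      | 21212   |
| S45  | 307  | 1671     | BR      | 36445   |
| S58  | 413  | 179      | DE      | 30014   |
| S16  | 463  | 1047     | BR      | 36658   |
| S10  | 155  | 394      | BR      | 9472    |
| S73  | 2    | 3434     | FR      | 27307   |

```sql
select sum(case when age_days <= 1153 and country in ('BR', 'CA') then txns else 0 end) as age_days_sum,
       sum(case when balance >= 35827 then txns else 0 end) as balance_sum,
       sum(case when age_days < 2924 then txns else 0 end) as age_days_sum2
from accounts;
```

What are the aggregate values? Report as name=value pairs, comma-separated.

[age_days_sum: age_days <= 1153 and country in ('BR', 'CA')]
acct=S81: ✗
acct=S97: ✗
acct=S30: ✗
acct=S20: ✗
acct=S80: ✗
acct=S38: ✗
acct=S64: ✗
acct=S48: ✗
acct=S45: ✗
acct=S58: ✗
acct=S16: ✓ → 463
acct=S10: ✓ → 155
acct=S73: ✗
age_days_sum = 463 + 155 = 618
—
[balance_sum: balance >= 35827]
acct=S81: ✗
acct=S97: ✗
acct=S30: ✗
acct=S20: ✗
acct=S80: ✗
acct=S38: ✗
acct=S64: ✗
acct=S48: ✗
acct=S45: ✓ → 307
acct=S58: ✗
acct=S16: ✓ → 463
acct=S10: ✗
acct=S73: ✗
balance_sum = 307 + 463 = 770
—
[age_days_sum2: age_days < 2924]
acct=S81: ✓ → 195
acct=S97: ✓ → 337
acct=S30: ✗
acct=S20: ✓ → 271
acct=S80: ✓ → 330
acct=S38: ✗
acct=S64: ✓ → 393
acct=S48: ✓ → 465
acct=S45: ✓ → 307
acct=S58: ✓ → 413
acct=S16: ✓ → 463
acct=S10: ✓ → 155
acct=S73: ✗
age_days_sum2 = 195 + 337 + 271 + 330 + 393 + 465 + 307 + 413 + 463 + 155 = 3329

age_days_sum=618, balance_sum=770, age_days_sum2=3329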